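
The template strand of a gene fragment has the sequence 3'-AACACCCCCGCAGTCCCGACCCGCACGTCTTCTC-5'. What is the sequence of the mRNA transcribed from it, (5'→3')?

5'-UUGUGGGGGCGUCAGGGCUGGGCGUGCAGAAGAG-3'

Reading the template 3'→5' as shown, RNA polymerase pairs each base (A→U, T→A, G↔C) to build mRNA 5'→3' directly.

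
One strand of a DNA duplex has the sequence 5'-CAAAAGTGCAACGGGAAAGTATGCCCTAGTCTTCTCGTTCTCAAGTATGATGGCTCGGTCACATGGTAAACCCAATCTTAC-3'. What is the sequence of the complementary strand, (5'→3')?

The complement of CAAAAGTGCAACGGGAAAGTATGCCCTAGTCTTCTCGTTCTCAAGTATGATGGCTCGGTCACATGGTAAACCCAATCTTAC is GTTTTCACGTTGCCCTTTCATACGGGATCAGAAGAGCAAGAGTTCATACTACCGAGCCAGTGTACCATTTGGGTTAGAATG (A↔T, G↔C). DNA strands are antiparallel, so the complementary strand runs 3'→5'; reversing gives the 5'→3' form.

5'-GTAAGATTGGGTTTACCATGTGACCGAGCCATCATACTTGAGAACGAGAAGACTAGGGCATACTTTCCCGTTGCACTTTTG-3'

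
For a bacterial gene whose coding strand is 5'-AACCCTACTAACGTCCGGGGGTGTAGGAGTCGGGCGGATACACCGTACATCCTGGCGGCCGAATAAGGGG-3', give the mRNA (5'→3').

5'-AACCCUACUAACGUCCGGGGGUGUAGGAGUCGGGCGGAUACACCGUACAUCCUGGCGGCCGAAUAAGGGG-3'

mRNA has the coding-strand sequence with U in place of T.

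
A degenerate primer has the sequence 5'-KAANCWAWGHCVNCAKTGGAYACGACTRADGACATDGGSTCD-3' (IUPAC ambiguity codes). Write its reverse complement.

Standard pairs A↔T, G↔C; ambiguity codes pair R↔Y, K↔M, W↔W, S↔S, D↔H, V↔B, N↔N. Complement (MTTNGWTWCDGBNGTMACCTRTGCTGAYTHCTGTAHCCSAGH), then reverse for 5'→3'.

5'-HGASCCHATGTCHTYAGTCGTRTCCAMTGNBGDCWTWGNTTM-3'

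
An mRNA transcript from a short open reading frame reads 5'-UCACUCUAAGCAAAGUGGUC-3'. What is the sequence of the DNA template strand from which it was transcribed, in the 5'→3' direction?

Replace U with T to get the coding DNA strand: TCACTCTAAGCAAAGTGGTC. The template strand is its reverse complement (complement AGTGAGATTCGTTTCACCAG, then reverse).

5′-GACCACTTTGCTTAGAGTGA-3′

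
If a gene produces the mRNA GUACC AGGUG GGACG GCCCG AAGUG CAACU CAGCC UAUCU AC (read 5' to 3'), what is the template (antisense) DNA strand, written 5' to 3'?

Replace U with T to get the coding DNA strand: GTACCAGGTGGGACGGCCCGAAGTGCAACTCAGCCTATCTAC. The template strand is its reverse complement (complement CATGGTCCACCCTGCCGGGCTTCACGTTGAGTCGGATAGATG, then reverse).

5'-GTAGATAGGCTGAGTTGCACTTCGGGCCGTCCCACCTGGTAC-3'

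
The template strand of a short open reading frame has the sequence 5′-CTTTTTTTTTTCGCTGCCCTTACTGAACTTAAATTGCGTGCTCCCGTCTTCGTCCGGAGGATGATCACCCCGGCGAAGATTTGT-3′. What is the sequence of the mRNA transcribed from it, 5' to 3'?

5'-ACAAAUCUUCGCCGGGGUGAUCAUCCUCCGGACGAAGACGGGAGCACGCAAUUUAAGUUCAGUAAGGGCAGCGAAAAAAAAAAG-3'

RNA polymerase reads the template 3'→5' and synthesizes mRNA 5'→3' by base-pairing (A→U, T→A, G↔C). The complement of the template is GAAAAAAAAAAGCGACGGGAATGACTTGAATTTAACGCACGAGGGCAGAAGCAGGCCTCCTACTAGTGGGGCCGCTTCTAAACA; antiparallel, so 5'→3' the coding strand is ACAAATCTTCGCCGGGGTGATCATCCTCCGGACGAAGACGGGAGCACGCAATTTAAGTTCAGTAAGGGCAGCGAAAAAAAAAAG. Replace T with U for the mRNA.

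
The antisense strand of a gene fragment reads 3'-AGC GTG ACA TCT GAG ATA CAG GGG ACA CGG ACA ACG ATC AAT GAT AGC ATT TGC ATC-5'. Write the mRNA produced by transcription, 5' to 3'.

Reading the template 3'→5' as shown, RNA polymerase pairs each base (A→U, T→A, G↔C) to build mRNA 5'→3' directly.

5'-UCGCACUGUAGACUCUAUGUCCCCUGUGCCUGUUGCUAGUUACUAUCGUAAACGUAG-3'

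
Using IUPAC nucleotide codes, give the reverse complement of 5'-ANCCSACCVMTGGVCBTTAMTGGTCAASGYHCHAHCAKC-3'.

Standard pairs A↔T, G↔C; ambiguity codes pair Y↔R, M↔K, S↔S, B↔V, H↔D, N↔N. Complement (TNGGSTGGBKACCBGVAATKACCAGTTSCRDGDTDGTMG), then reverse for 5'→3'.

5'-GMTGDTDGDRCSTTGACCAKTAAVGBCCAKBGGTSGGNT-3'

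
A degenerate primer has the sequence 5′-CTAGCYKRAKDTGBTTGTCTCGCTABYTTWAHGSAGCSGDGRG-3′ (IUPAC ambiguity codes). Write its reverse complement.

5'-CYCHCSGCTSCDTWAARVTAGCGAGACAAVCAHMTYMRGCTAG-3'

Standard pairs A↔T, G↔C; ambiguity codes pair R↔Y, K↔M, W↔W, S↔S, B↔V, D↔H. Complement (GATCGRMYTMHACVAACAGAGCGATVRAAWTDCSTCGSCHCYC), then reverse for 5'→3'.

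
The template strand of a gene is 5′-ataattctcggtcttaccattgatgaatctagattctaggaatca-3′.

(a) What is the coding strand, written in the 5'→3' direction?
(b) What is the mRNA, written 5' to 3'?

(a) 5′-TGATTCCTAGAATCTAGATTCATCAATGGTAAGACCGAGAATTAT-3′
(b) 5'-UGAUUCCUAGAAUCUAGAUUCAUCAAUGGUAAGACCGAGAAUUAU-3'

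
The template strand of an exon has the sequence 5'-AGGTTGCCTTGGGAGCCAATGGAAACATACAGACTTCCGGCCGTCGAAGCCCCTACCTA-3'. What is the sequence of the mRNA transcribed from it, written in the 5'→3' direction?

RNA polymerase reads the template 3'→5' and synthesizes mRNA 5'→3' by base-pairing (A→U, T→A, G↔C). The complement of the template is TCCAACGGAACCCTCGGTTACCTTTGTATGTCTGAAGGCCGGCAGCTTCGGGGATGGAT; antiparallel, so 5'→3' the coding strand is TAGGTAGGGGCTTCGACGGCCGGAAGTCTGTATGTTTCCATTGGCTCCCAAGGCAACCT. Replace T with U for the mRNA.

5'-UAGGUAGGGGCUUCGACGGCCGGAAGUCUGUAUGUUUCCAUUGGCUCCCAAGGCAACCU-3'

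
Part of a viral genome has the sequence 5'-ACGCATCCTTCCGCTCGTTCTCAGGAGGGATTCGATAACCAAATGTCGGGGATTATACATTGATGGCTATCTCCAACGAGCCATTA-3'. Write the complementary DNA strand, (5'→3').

The complement of ACGCATCCTTCCGCTCGTTCTCAGGAGGGATTCGATAACCAAATGTCGGGGATTATACATTGATGGCTATCTCCAACGAGCCATTA is TGCGTAGGAAGGCGAGCAAGAGTCCTCCCTAAGCTATTGGTTTACAGCCCCTAATATGTAACTACCGATAGAGGTTGCTCGGTAAT (A↔T, G↔C). DNA strands are antiparallel, so the complementary strand runs 3'→5'; reversing gives the 5'→3' form.

5'-TAATGGCTCGTTGGAGATAGCCATCAATGTATAATCCCCGACATTTGGTTATCGAATCCCTCCTGAGAACGAGCGGAAGGATGCGT-3'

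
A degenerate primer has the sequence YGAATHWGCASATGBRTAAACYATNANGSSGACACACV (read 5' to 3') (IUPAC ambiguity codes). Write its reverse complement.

Standard pairs A↔T, G↔C; ambiguity codes pair R↔Y, W↔W, S↔S, B↔V, H↔D, N↔N. Complement (RCTTADWCGTSTACVYATTTGRTANTNCSSCTGTGTGB), then reverse for 5'→3'.

5'-BGTGTGTCSSCNTNATRGTTTAYVCATSTGCWDATTCR-3'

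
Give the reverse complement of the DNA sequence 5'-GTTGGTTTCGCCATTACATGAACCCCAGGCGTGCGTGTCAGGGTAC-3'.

Reading the sequence 3'→5' and pairing each base (A↔T, G↔C) gives the reverse complement directly.

5′-GTACCCTGACACGCACGCCTGGGGTTCATGTAATGGCGAAACCAAC-3′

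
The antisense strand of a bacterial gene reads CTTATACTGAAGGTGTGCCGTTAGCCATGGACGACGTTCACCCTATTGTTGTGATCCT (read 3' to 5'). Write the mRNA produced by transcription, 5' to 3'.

Reading the template 3'→5' as shown, RNA polymerase pairs each base (A→U, T→A, G↔C) to build mRNA 5'→3' directly.

5'-GAAUAUGACUUCCACACGGCAAUCGGUACCUGCUGCAAGUGGGAUAACAACACUAGGA-3'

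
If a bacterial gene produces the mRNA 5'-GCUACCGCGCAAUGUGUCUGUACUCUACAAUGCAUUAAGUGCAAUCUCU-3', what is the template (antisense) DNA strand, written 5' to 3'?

Replace U with T to get the coding DNA strand: GCTACCGCGCAATGTGTCTGTACTCTACAATGCATTAAGTGCAATCTCT. The template strand is its reverse complement (complement CGATGGCGCGTTACACAGACATGAGATGTTACGTAATTCACGTTAGAGA, then reverse).

5'-AGAGATTGCACTTAATGCATTGTAGAGTACAGACACATTGCGCGGTAGC-3'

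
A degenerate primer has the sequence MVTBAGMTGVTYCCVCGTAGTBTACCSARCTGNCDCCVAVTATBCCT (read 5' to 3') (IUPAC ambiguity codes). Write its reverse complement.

Standard pairs A↔T, G↔C; ambiguity codes pair R↔Y, M↔K, S↔S, B↔V, D↔H, N↔N. Complement (KBAVTCKACBARGGBGCATCAVATGGSTYGACNGHGGBTBATAVGGA), then reverse for 5'→3'.

5′-AGGVATABTBGGHGNCAGYTSGGTAVACTACGBGGRABCAKCTVABK-3′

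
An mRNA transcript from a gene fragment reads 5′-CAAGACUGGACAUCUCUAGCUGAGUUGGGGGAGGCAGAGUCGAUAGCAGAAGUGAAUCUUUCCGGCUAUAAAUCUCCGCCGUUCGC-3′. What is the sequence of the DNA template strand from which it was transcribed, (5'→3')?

Replace U with T to get the coding DNA strand: CAAGACTGGACATCTCTAGCTGAGTTGGGGGAGGCAGAGTCGATAGCAGAAGTGAATCTTTCCGGCTATAAATCTCCGCCGTTCGC. The template strand is its reverse complement (complement GTTCTGACCTGTAGAGATCGACTCAACCCCCTCCGTCTCAGCTATCGTCTTCACTTAGAAAGGCCGATATTTAGAGGCGGCAAGCG, then reverse).

5'-GCGAACGGCGGAGATTTATAGCCGGAAAGATTCACTTCTGCTATCGACTCTGCCTCCCCCAACTCAGCTAGAGATGTCCAGTCTTG-3'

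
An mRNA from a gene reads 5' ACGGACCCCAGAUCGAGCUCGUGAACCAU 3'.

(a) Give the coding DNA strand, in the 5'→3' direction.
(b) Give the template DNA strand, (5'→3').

(a) The coding strand matches the mRNA with U→T.
(b) The template strand is the reverse complement of the coding strand.

(a) 5'-ACGGACCCCAGATCGAGCTCGTGAACCAT-3'
(b) 5′-ATGGTTCACGAGCTCGATCTGGGGTCCGT-3′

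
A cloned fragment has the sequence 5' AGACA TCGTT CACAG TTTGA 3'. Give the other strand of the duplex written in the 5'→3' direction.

Pairing A↔T and G↔C gives TCTGTAGCAAGTGTCAAACT, running 3'→5'. Reverse for the 5'→3' convention.

5'-TCAAACTGTGAACGATGTCT-3'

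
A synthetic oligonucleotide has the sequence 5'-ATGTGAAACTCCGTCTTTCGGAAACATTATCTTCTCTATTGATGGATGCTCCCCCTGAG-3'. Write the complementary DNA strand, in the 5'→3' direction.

5'-CTCAGGGGGAGCATCCATCAATAGAGAAGATAATGTTTCCGAAAGACGGAGTTTCACAT-3'

The complement of ATGTGAAACTCCGTCTTTCGGAAACATTATCTTCTCTATTGATGGATGCTCCCCCTGAG is TACACTTTGAGGCAGAAAGCCTTTGTAATAGAAGAGATAACTACCTACGAGGGGGACTC (A↔T, G↔C). DNA strands are antiparallel, so the complementary strand runs 3'→5'; reversing gives the 5'→3' form.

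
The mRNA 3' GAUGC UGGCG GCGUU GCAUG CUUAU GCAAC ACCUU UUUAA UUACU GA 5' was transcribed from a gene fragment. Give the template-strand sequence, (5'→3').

Written 5'→3' the mRNA is AGUCAUUAAUUUUUCCACAACGUAUUCGUACGUUGCGGCGGUCGUAG, so the coding DNA strand is AGTCATTAATTTTTCCACAACGTATTCGTACGTTGCGGCGGTCGTAG. The template is its reverse complement.

5'-CTACGACCGCCGCAACGTACGAATACGTTGTGGAAAAATTAATGACT-3'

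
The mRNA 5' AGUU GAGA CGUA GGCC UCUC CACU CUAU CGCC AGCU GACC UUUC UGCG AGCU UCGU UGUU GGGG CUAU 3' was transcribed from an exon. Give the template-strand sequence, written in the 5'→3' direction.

5′-ATAGCCCCAACAACGAAGCTCGCAGAAAGGTCAGCTGGCGATAGAGTGGAGAGGCCTACGTCTCAACT-3′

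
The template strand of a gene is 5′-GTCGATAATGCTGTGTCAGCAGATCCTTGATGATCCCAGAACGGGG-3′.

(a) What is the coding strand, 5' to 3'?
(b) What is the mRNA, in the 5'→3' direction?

(a) The coding strand is the reverse complement of the template: complement CAGCTATTACGACACAGTCGTCTAGGAACTACTAGGGTCTTGCCCC, then reverse.
(b) mRNA has the coding-strand sequence with T→U.

(a) 5′-CCCCGTTCTGGGATCATCAAGGATCTGCTGACACAGCATTATCGAC-3′
(b) 5′-CCCCGUUCUGGGAUCAUCAAGGAUCUGCUGACACAGCAUUAUCGAC-3′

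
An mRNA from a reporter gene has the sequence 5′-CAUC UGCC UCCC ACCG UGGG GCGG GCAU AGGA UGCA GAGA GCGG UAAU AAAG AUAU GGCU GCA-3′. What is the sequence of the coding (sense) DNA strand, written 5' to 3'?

5'-CATCTGCCTCCCACCGTGGGGCGGGCATAGGATGCAGAGAGCGGTAATAAAGATATGGCTGCA-3'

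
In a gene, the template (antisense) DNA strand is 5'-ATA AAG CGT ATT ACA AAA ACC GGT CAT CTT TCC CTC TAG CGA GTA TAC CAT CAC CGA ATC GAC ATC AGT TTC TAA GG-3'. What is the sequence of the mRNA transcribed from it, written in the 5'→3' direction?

RNA polymerase reads the template 3'→5' and synthesizes mRNA 5'→3' by base-pairing (A→U, T→A, G↔C). The complement of the template is TATTTCGCATAATGTTTTTGGCCAGTAGAAAGGGAGATCGCTCATATGGTAGTGGCTTAGCTGTAGTCAAAGATTCC; antiparallel, so 5'→3' the coding strand is CCTTAGAAACTGATGTCGATTCGGTGATGGTATACTCGCTAGAGGGAAAGATGACCGGTTTTTGTAATACGCTTTAT. Replace T with U for the mRNA.

5'-CCUUAGAAACUGAUGUCGAUUCGGUGAUGGUAUACUCGCUAGAGGGAAAGAUGACCGGUUUUUGUAAUACGCUUUAU-3'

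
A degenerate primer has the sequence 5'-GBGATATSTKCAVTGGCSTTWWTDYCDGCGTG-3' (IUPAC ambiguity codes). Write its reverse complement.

5'-CACGCHGRHAWWAASGCCABTGMASATATCVC-3'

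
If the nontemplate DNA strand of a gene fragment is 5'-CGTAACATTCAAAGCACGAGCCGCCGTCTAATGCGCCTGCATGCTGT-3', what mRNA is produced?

mRNA has the coding-strand sequence with U in place of T.

5'-CGUAACAUUCAAAGCACGAGCCGCCGUCUAAUGCGCCUGCAUGCUGU-3'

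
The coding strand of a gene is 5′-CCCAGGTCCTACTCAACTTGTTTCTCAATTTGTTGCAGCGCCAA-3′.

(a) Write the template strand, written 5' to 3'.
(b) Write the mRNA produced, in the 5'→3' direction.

(a) The template strand is the reverse complement of the coding strand: complement GGGTCCAGGATGAGTTGAACAAAGAGTTAAACAACGTCGCGGTT, then reverse.
(b) mRNA matches the coding strand with T→U.

(a) 5'-TTGGCGCTGCAACAAATTGAGAAACAAGTTGAGTAGGACCTGGG-3'
(b) 5'-CCCAGGUCCUACUCAACUUGUUUCUCAAUUUGUUGCAGCGCCAA-3'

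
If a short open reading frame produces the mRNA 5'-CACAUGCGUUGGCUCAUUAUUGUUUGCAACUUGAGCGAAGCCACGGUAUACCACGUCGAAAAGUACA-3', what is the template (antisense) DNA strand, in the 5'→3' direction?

Replace U with T to get the coding DNA strand: CACATGCGTTGGCTCATTATTGTTTGCAACTTGAGCGAAGCCACGGTATACCACGTCGAAAAGTACA. The template strand is its reverse complement (complement GTGTACGCAACCGAGTAATAACAAACGTTGAACTCGCTTCGGTGCCATATGGTGCAGCTTTTCATGT, then reverse).

5'-TGTACTTTTCGACGTGGTATACCGTGGCTTCGCTCAAGTTGCAAACAATAATGAGCCAACGCATGTG-3'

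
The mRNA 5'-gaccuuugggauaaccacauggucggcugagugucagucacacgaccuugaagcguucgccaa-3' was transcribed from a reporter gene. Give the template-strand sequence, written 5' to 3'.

Replace U with T to get the coding DNA strand: GACCTTTGGGATAACCACATGGTCGGCTGAGTGTCAGTCACACGACCTTGAAGCGTTCGCCAA. The template strand is its reverse complement (complement CTGGAAACCCTATTGGTGTACCAGCCGACTCACAGTCAGTGTGCTGGAACTTCGCAAGCGGTT, then reverse).

5'-TTGGCGAACGCTTCAAGGTCGTGTGACTGACACTCAGCCGACCATGTGGTTATCCCAAAGGTC-3'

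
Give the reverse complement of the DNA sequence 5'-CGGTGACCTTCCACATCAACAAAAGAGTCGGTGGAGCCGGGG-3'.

5'-CCCCGGCTCCACCGACTCTTTTGTTGATGTGGAAGGTCACCG-3'

Complement each base (A↔T, G↔C): GCCACTGGAAGGTGTAGTTGTTTTCTCAGCCACCTCGGCCCC. Then reverse.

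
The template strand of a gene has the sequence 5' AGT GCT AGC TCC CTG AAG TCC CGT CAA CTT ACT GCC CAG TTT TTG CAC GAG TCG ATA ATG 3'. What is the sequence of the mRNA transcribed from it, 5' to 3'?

RNA polymerase reads the template 3'→5' and synthesizes mRNA 5'→3' by base-pairing (A→U, T→A, G↔C). The complement of the template is TCACGATCGAGGGACTTCAGGGCAGTTGAATGACGGGTCAAAAACGTGCTCAGCTATTAC; antiparallel, so 5'→3' the coding strand is CATTATCGACTCGTGCAAAAACTGGGCAGTAAGTTGACGGGACTTCAGGGAGCTAGCACT. Replace T with U for the mRNA.

5'-CAUUAUCGACUCGUGCAAAAACUGGGCAGUAAGUUGACGGGACUUCAGGGAGCUAGCACU-3'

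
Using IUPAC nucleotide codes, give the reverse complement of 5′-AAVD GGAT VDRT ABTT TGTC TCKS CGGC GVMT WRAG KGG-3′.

Standard pairs A↔T, G↔C; ambiguity codes pair R↔Y, M↔K, W↔W, S↔S, B↔V, D↔H. Complement (TTBHCCTABHYATVAAACAGAGMSGCCGCBKAWYTCMCC), then reverse for 5'→3'.

5'-CCMCTYWAKBCGCCGSMGAGACAAAVTAYHBATCCHBTT-3'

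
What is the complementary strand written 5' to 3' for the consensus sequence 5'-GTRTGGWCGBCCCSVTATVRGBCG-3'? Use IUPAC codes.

5′-CGVCYBATABSGGGVCGWCCAYAC-3′

Standard pairs A↔T, G↔C; ambiguity codes pair R↔Y, W↔W, S↔S, B↔V. Complement (CAYACCWGCVGGGSBATABYCVGC), then reverse for 5'→3'.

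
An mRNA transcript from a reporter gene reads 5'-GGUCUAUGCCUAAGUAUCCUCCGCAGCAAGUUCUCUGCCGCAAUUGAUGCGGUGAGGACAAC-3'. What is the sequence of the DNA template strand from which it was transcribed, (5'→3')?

Replace U with T to get the coding DNA strand: GGTCTATGCCTAAGTATCCTCCGCAGCAAGTTCTCTGCCGCAATTGATGCGGTGAGGACAAC. The template strand is its reverse complement (complement CCAGATACGGATTCATAGGAGGCGTCGTTCAAGAGACGGCGTTAACTACGCCACTCCTGTTG, then reverse).

5'-GTTGTCCTCACCGCATCAATTGCGGCAGAGAACTTGCTGCGGAGGATACTTAGGCATAGACC-3'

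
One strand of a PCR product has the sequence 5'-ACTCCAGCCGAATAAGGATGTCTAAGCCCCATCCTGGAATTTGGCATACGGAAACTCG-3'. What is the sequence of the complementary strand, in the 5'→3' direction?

5'-CGAGTTTCCGTATGCCAAATTCCAGGATGGGGCTTAGACATCCTTATTCGGCTGGAGT-3'

The complement of ACTCCAGCCGAATAAGGATGTCTAAGCCCCATCCTGGAATTTGGCATACGGAAACTCG is TGAGGTCGGCTTATTCCTACAGATTCGGGGTAGGACCTTAAACCGTATGCCTTTGAGC (A↔T, G↔C). DNA strands are antiparallel, so the complementary strand runs 3'→5'; reversing gives the 5'→3' form.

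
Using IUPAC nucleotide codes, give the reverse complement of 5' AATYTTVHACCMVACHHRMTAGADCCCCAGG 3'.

5'-CCTGGGGHTCTAKYDDGTBKGGTDBAARATT-3'

Standard pairs A↔T, G↔C; ambiguity codes pair R↔Y, M↔K, D↔H, V↔B. Complement (TTARAABDTGGKBTGDDYKATCTHGGGGTCC), then reverse for 5'→3'.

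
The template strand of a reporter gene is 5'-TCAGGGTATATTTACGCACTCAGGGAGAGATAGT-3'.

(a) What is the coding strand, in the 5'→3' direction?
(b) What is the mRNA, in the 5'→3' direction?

(a) 5'-ACTATCTCTCCCTGAGTGCGTAAATATACCCTGA-3'
(b) 5′-ACUAUCUCUCCCUGAGUGCGUAAAUAUACCCUGA-3′

(a) The coding strand is the reverse complement of the template: complement AGTCCCATATAAATGCGTGAGTCCCTCTCTATCA, then reverse.
(b) mRNA has the coding-strand sequence with T→U.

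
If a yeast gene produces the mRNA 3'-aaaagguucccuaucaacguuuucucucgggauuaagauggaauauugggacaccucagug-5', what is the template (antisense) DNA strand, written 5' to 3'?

5'-TTTTCCAAGGGATAGTTGCAAAAGAGAGCCCTAATTCTACCTTATAACCCTGTGGAGTCAC-3'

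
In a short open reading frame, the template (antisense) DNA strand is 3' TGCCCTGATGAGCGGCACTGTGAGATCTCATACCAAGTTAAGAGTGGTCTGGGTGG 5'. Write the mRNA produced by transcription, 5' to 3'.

5'-ACGGGACUACUCGCCGUGACACUCUAGAGUAUGGUUCAAUUCUCACCAGACCCACC-3'

Reading the template 3'→5' as shown, RNA polymerase pairs each base (A→U, T→A, G↔C) to build mRNA 5'→3' directly.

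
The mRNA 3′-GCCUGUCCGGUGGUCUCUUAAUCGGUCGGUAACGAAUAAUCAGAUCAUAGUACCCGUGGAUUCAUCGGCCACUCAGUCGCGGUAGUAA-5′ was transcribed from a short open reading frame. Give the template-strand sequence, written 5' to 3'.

Written 5'→3' the mRNA is AAUGAUGGCGCUGACUCACCGGCUACUUAGGUGCCCAUGAUACUAGACUAAUAAGCAAUGGCUGGCUAAUUCUCUGGUGGCCUGUCCG, so the coding DNA strand is AATGATGGCGCTGACTCACCGGCTACTTAGGTGCCCATGATACTAGACTAATAAGCAATGGCTGGCTAATTCTCTGGTGGCCTGTCCG. The template is its reverse complement.

5'-CGGACAGGCCACCAGAGAATTAGCCAGCCATTGCTTATTAGTCTAGTATCATGGGCACCTAAGTAGCCGGTGAGTCAGCGCCATCATT-3'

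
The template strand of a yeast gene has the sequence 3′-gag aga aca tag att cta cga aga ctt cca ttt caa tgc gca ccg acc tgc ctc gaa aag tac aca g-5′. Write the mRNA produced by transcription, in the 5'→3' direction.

5'-CUCUCUUGUAUCUAAGAUGCUUCUGAAGGUAAAGUUACGCGUGGCUGGACGGAGCUUUUCAUGUGUC-3'

Reading the template 3'→5' as shown, RNA polymerase pairs each base (A→U, T→A, G↔C) to build mRNA 5'→3' directly.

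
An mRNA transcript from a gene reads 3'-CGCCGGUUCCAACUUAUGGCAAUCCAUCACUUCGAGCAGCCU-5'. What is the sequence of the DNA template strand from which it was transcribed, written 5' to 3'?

5'-GCGGCCAAGGTTGAATACCGTTAGGTAGTGAAGCTCGTCGGA-3'

Written 5'→3' the mRNA is UCCGACGAGCUUCACUACCUAACGGUAUUCAACCUUGGCCGC, so the coding DNA strand is TCCGACGAGCTTCACTACCTAACGGTATTCAACCTTGGCCGC. The template is its reverse complement.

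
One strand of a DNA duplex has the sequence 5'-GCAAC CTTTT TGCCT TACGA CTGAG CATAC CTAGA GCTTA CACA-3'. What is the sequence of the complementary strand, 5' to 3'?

Pairing A↔T and G↔C gives CGTTGGAAAAACGGAATGCTGACTCGTATGGATCTCGAATGTGT, running 3'→5'. Reverse for the 5'→3' convention.

5'-TGTGTAAGCTCTAGGTATGCTCAGTCGTAAGGCAAAAAGGTTGC-3'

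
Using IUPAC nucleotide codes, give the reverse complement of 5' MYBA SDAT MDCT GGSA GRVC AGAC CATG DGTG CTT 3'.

Standard pairs A↔T, G↔C; ambiguity codes pair R↔Y, M↔K, S↔S, B↔V, D↔H. Complement (KRVTSHTAKHGACCSTCYBGTCTGGTACHCACGAA), then reverse for 5'→3'.

5′-AAGCACHCATGGTCTGBYCTSCCAGHKATHSTVRK-3′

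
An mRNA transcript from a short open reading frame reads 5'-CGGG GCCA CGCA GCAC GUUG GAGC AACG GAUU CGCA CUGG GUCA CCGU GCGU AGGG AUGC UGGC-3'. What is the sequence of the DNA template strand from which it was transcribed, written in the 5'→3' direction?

Replace U with T to get the coding DNA strand: CGGGGCCACGCAGCACGTTGGAGCAACGGATTCGCACTGGGTCACCGTGCGTAGGGATGCTGGC. The template strand is its reverse complement (complement GCCCCGGTGCGTCGTGCAACCTCGTTGCCTAAGCGTGACCCAGTGGCACGCATCCCTACGACCG, then reverse).

5′-GCCAGCATCCCTACGCACGGTGACCCAGTGCGAATCCGTTGCTCCAACGTGCTGCGTGGCCCCG-3′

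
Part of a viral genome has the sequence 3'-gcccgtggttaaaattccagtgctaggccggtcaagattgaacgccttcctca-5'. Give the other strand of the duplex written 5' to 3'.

The strand is given 3'→5', so its complement runs 5'→3' in the same left-to-right order: pair each base A↔T, G↔C.

5'-CGGGCACCAATTTTAAGGTCACGATCCGGCCAGTTCTAACTTGCGGAAGGAGT-3'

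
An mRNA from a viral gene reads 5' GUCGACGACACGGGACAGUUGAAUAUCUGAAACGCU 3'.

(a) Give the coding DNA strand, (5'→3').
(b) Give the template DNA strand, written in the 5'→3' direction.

(a) The coding strand matches the mRNA with U→T.
(b) The template strand is the reverse complement of the coding strand.

(a) 5'-GTCGACGACACGGGACAGTTGAATATCTGAAACGCT-3'
(b) 5'-AGCGTTTCAGATATTCAACTGTCCCGTGTCGTCGAC-3'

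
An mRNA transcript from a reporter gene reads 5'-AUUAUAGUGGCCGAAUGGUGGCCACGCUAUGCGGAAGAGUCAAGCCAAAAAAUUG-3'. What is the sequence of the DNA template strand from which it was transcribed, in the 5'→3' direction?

Replace U with T to get the coding DNA strand: ATTATAGTGGCCGAATGGTGGCCACGCTATGCGGAAGAGTCAAGCCAAAAAATTG. The template strand is its reverse complement (complement TAATATCACCGGCTTACCACCGGTGCGATACGCCTTCTCAGTTCGGTTTTTTAAC, then reverse).

5'-CAATTTTTTGGCTTGACTCTTCCGCATAGCGTGGCCACCATTCGGCCACTATAAT-3'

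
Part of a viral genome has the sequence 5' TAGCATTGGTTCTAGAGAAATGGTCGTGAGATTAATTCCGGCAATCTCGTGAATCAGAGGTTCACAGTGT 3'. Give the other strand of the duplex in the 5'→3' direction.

5'-ACACTGTGAACCTCTGATTCACGAGATTGCCGGAATTAATCTCACGACCATTTCTCTAGAACCAATGCTA-3'

The complement of TAGCATTGGTTCTAGAGAAATGGTCGTGAGATTAATTCCGGCAATCTCGTGAATCAGAGGTTCACAGTGT is ATCGTAACCAAGATCTCTTTACCAGCACTCTAATTAAGGCCGTTAGAGCACTTAGTCTCCAAGTGTCACA (A↔T, G↔C). DNA strands are antiparallel, so the complementary strand runs 3'→5'; reversing gives the 5'→3' form.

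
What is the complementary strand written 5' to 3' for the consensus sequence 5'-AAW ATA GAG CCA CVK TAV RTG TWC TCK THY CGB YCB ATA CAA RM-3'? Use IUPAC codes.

5'-KYTTGTATVGRVCGRDAMGAGWACAYBTAMBGTGGCTCTATWTT-3'

Standard pairs A↔T, G↔C; ambiguity codes pair R↔Y, M↔K, W↔W, B↔V, H↔D. Complement (TTWTATCTCGGTGBMATBYACAWGAGMADRGCVRGVTATGTTYK), then reverse for 5'→3'.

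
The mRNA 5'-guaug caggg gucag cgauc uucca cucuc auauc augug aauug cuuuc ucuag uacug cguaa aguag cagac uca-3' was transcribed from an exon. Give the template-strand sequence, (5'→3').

5'-TGAGTCTGCTACTTTACGCAGTACTAGAGAAAGCAATTCACATGATATGAGAGTGGAAGATCGCTGACCCCTGCATAC-3'

Replace U with T to get the coding DNA strand: GTATGCAGGGGTCAGCGATCTTCCACTCTCATATCATGTGAATTGCTTTCTCTAGTACTGCGTAAAGTAGCAGACTCA. The template strand is its reverse complement (complement CATACGTCCCCAGTCGCTAGAAGGTGAGAGTATAGTACACTTAACGAAAGAGATCATGACGCATTTCATCGTCTGAGT, then reverse).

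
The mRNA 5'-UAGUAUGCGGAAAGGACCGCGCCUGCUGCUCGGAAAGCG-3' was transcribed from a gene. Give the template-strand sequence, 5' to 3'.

5'-CGCTTTCCGAGCAGCAGGCGCGGTCCTTTCCGCATACTA-3'

Replace U with T to get the coding DNA strand: TAGTATGCGGAAAGGACCGCGCCTGCTGCTCGGAAAGCG. The template strand is its reverse complement (complement ATCATACGCCTTTCCTGGCGCGGACGACGAGCCTTTCGC, then reverse).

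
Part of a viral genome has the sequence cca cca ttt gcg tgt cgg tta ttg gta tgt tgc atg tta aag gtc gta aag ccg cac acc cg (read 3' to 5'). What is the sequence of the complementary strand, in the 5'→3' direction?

The strand is given 3'→5', so its complement runs 5'→3' in the same left-to-right order: pair each base A↔T, G↔C.

5'-GGTGGTAAACGCACAGCCAATAACCATACAACGTACAATTTCCAGCATTTCGGCGTGTGGGC-3'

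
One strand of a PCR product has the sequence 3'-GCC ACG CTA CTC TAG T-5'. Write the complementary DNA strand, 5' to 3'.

The strand is given 3'→5', so its complement runs 5'→3' in the same left-to-right order: pair each base A↔T, G↔C.

5'-CGGTGCGATGAGATCA-3'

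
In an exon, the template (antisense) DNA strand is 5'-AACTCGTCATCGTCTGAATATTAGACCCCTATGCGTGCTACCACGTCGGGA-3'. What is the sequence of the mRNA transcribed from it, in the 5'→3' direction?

5'-UCCCGACGUGGUAGCACGCAUAGGGGUCUAAUAUUCAGACGAUGACGAGUU-3'

RNA polymerase reads the template 3'→5' and synthesizes mRNA 5'→3' by base-pairing (A→U, T→A, G↔C). The complement of the template is TTGAGCAGTAGCAGACTTATAATCTGGGGATACGCACGATGGTGCAGCCCT; antiparallel, so 5'→3' the coding strand is TCCCGACGTGGTAGCACGCATAGGGGTCTAATATTCAGACGATGACGAGTT. Replace T with U for the mRNA.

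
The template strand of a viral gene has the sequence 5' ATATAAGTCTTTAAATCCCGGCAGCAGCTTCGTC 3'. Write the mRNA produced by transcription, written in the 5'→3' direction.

The mRNA has the sequence of the coding strand (reverse complement of the template) with T→U. Reverse complement of ATATAAGTCTTTAAATCCCGGCAGCAGCTTCGTC is GACGAAGCTGCTGCCGGGATTTAAAGACTTATAT; then T→U.

5'-GACGAAGCUGCUGCCGGGAUUUAAAGACUUAUAU-3'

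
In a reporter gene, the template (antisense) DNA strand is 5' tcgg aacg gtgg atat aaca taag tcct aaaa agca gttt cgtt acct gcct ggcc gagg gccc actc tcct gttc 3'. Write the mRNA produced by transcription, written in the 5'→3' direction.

5'-GAACAGGAGAGUGGGCCCUCGGCCAGGCAGGUAACGAAACUGCUUUUUAGGACUUAUGUUAUAUCCACCGUUCCGA-3'

RNA polymerase reads the template 3'→5' and synthesizes mRNA 5'→3' by base-pairing (A→U, T→A, G↔C). The complement of the template is AGCCTTGCCACCTATATTGTATTCAGGATTTTTCGTCAAAGCAATGGACGGACCGGCTCCCGGGTGAGAGGACAAG; antiparallel, so 5'→3' the coding strand is GAACAGGAGAGTGGGCCCTCGGCCAGGCAGGTAACGAAACTGCTTTTTAGGACTTATGTTATATCCACCGTTCCGA. Replace T with U for the mRNA.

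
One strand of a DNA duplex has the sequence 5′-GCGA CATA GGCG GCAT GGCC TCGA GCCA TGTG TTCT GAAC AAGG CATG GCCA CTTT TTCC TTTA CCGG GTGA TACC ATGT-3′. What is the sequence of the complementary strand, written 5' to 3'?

The complement of GCGACATAGGCGGCATGGCCTCGAGCCATGTGTTCTGAACAAGGCATGGCCACTTTTTCCTTTACCGGGTGATACCATGT is CGCTGTATCCGCCGTACCGGAGCTCGGTACACAAGACTTGTTCCGTACCGGTGAAAAAGGAAATGGCCCACTATGGTACA (A↔T, G↔C). DNA strands are antiparallel, so the complementary strand runs 3'→5'; reversing gives the 5'→3' form.

5'-ACATGGTATCACCCGGTAAAGGAAAAAGTGGCCATGCCTTGTTCAGAACACATGGCTCGAGGCCATGCCGCCTATGTCGC-3'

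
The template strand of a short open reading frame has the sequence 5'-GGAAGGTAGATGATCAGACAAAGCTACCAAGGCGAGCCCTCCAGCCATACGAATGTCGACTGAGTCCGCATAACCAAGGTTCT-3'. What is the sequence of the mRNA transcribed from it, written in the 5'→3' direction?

5′-AGAACCUUGGUUAUGCGGACUCAGUCGACAUUCGUAUGGCUGGAGGGCUCGCCUUGGUAGCUUUGUCUGAUCAUCUACCUUCC-3′

The mRNA has the sequence of the coding strand (reverse complement of the template) with T→U. Reverse complement of GGAAGGTAGATGATCAGACAAAGCTACCAAGGCGAGCCCTCCAGCCATACGAATGTCGACTGAGTCCGCATAACCAAGGTTCT is AGAACCTTGGTTATGCGGACTCAGTCGACATTCGTATGGCTGGAGGGCTCGCCTTGGTAGCTTTGTCTGATCATCTACCTTCC; then T→U.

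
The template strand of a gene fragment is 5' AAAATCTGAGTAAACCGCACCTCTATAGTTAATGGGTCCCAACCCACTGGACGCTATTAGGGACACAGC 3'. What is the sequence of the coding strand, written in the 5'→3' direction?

5'-GCTGTGTCCCTAATAGCGTCCAGTGGGTTGGGACCCATTAACTATAGAGGTGCGGTTTACTCAGATTTT-3'

The coding strand is complementary and antiparallel to the template: take the complement (A↔T, G↔C) and reverse.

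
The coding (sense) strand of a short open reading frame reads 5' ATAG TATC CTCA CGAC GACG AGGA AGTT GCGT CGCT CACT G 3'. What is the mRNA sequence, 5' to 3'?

5'-AUAGUAUCCUCACGACGACGAGGAAGUUGCGUCGCUCACUG-3'

mRNA has the coding-strand sequence with U in place of T.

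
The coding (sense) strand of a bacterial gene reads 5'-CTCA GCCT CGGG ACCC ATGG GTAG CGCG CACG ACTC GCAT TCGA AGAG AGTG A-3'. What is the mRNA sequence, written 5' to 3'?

The mRNA is synthesized from the template strand, so it matches the coding strand with T replaced by U.

5'-CUCAGCCUCGGGACCCAUGGGUAGCGCGCACGACUCGCAUUCGAAGAGAGUGA-3'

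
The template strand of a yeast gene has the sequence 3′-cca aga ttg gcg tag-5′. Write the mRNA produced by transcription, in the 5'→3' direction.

Reading the template 3'→5' as shown, RNA polymerase pairs each base (A→U, T→A, G↔C) to build mRNA 5'→3' directly.

5'-GGUUCUAACCGCAUC-3'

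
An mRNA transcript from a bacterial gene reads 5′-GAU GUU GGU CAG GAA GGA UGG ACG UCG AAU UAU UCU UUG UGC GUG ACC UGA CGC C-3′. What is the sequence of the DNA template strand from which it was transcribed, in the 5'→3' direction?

Replace U with T to get the coding DNA strand: GATGTTGGTCAGGAAGGATGGACGTCGAATTATTCTTTGTGCGTGACCTGACGCC. The template strand is its reverse complement (complement CTACAACCAGTCCTTCCTACCTGCAGCTTAATAAGAAACACGCACTGGACTGCGG, then reverse).

5'-GGCGTCAGGTCACGCACAAAGAATAATTCGACGTCCATCCTTCCTGACCAACATC-3'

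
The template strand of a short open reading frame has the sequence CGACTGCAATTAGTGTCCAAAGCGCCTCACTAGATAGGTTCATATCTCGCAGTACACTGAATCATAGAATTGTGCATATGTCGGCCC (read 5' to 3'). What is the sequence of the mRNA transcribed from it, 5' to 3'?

5'-GGGCCGACAUAUGCACAAUUCUAUGAUUCAGUGUACUGCGAGAUAUGAACCUAUCUAGUGAGGCGCUUUGGACACUAAUUGCAGUCG-3'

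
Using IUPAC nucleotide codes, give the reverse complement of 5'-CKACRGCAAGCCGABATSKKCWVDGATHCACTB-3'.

Standard pairs A↔T, G↔C; ambiguity codes pair R↔Y, K↔M, W↔W, S↔S, B↔V, D↔H. Complement (GMTGYCGTTCGGCTVTASMMGWBHCTADGTGAV), then reverse for 5'→3'.

5'-VAGTGDATCHBWGMMSATVTCGGCTTGCYGTMG-3'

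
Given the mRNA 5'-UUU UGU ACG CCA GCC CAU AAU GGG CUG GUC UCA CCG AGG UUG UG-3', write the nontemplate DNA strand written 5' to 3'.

5'-TTTTGTACGCCAGCCCATAATGGGCTGGTCTCACCGAGGTTGTG-3'

The coding DNA strand has the same 5'→3' sequence as the mRNA with U replaced by T.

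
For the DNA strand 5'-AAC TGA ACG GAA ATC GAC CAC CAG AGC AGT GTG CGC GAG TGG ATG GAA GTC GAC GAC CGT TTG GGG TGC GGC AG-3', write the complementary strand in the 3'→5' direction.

3'-TTGACTTGCCTTTAGCTGGTGGTCTCGTCACACGCGCTCACCTACCTTCAGCTGCTGGCAAACCCCACGCCGTC-5'

Base-pairing A↔T, G↔C gives the complement. The complementary strand is antiparallel, so paired with a 5'→3' strand it runs 3'→5'.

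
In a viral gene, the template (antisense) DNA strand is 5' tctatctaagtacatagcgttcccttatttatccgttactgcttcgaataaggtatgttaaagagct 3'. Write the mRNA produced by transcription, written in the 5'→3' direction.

5'-AGCUCUUUAACAUACCUUAUUCGAAGCAGUAACGGAUAAAUAAGGGAACGCUAUGUACUUAGAUAGA-3'

RNA polymerase reads the template 3'→5' and synthesizes mRNA 5'→3' by base-pairing (A→U, T→A, G↔C). The complement of the template is AGATAGATTCATGTATCGCAAGGGAATAAATAGGCAATGACGAAGCTTATTCCATACAATTTCTCGA; antiparallel, so 5'→3' the coding strand is AGCTCTTTAACATACCTTATTCGAAGCAGTAACGGATAAATAAGGGAACGCTATGTACTTAGATAGA. Replace T with U for the mRNA.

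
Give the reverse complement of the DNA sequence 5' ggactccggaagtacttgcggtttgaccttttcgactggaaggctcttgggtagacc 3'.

Complement each base (A↔T, G↔C): CCTGAGGCCTTCATGAACGCCAAACTGGAAAAGCTGACCTTCCGAGAACCCATCTGG. Then reverse.

5'-GGTCTACCCAAGAGCCTTCCAGTCGAAAAGGTCAAACCGCAAGTACTTCCGGAGTCC-3'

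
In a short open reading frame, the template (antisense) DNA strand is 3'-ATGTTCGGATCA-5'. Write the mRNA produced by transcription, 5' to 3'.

5'-UACAAGCCUAGU-3'

Reading the template 3'→5' as shown, RNA polymerase pairs each base (A→U, T→A, G↔C) to build mRNA 5'→3' directly.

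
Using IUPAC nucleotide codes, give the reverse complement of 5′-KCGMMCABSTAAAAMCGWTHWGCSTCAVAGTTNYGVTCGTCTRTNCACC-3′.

5'-GGTGNAYAGACGABCRNAACTBTGASGCWDAWCGKTTTTASVTGKKCGM-3'

Standard pairs A↔T, G↔C; ambiguity codes pair R↔Y, M↔K, W↔W, S↔S, B↔V, H↔D, N↔N. Complement (MGCKKGTVSATTTTKGCWADWCGSAGTBTCAANRCBAGCAGAYANGTGG), then reverse for 5'→3'.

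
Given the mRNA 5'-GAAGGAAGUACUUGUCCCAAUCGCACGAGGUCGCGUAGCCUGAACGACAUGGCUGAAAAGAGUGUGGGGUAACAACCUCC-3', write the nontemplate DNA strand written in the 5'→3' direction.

5'-GAAGGAAGTACTTGTCCCAATCGCACGAGGTCGCGTAGCCTGAACGACATGGCTGAAAAGAGTGTGGGGTAACAACCTCC-3'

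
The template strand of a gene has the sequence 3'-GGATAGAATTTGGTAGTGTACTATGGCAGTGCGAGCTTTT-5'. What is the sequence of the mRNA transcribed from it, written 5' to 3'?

Reading the template 3'→5' as shown, RNA polymerase pairs each base (A→U, T→A, G↔C) to build mRNA 5'→3' directly.

5'-CCUAUCUUAAACCAUCACAUGAUACCGUCACGCUCGAAAA-3'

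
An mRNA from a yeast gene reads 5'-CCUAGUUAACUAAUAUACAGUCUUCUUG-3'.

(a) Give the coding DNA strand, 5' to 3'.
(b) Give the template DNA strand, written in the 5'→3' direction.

(a) The coding strand matches the mRNA with U→T.
(b) The template strand is the reverse complement of the coding strand.

(a) 5′-CCTAGTTAACTAATATACAGTCTTCTTG-3′
(b) 5′-CAAGAAGACTGTATATTAGTTAACTAGG-3′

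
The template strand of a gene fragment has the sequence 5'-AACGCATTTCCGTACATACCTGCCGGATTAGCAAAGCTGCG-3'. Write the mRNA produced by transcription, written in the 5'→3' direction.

RNA polymerase reads the template 3'→5' and synthesizes mRNA 5'→3' by base-pairing (A→U, T→A, G↔C). The complement of the template is TTGCGTAAAGGCATGTATGGACGGCCTAATCGTTTCGACGC; antiparallel, so 5'→3' the coding strand is CGCAGCTTTGCTAATCCGGCAGGTATGTACGGAAATGCGTT. Replace T with U for the mRNA.

5'-CGCAGCUUUGCUAAUCCGGCAGGUAUGUACGGAAAUGCGUU-3'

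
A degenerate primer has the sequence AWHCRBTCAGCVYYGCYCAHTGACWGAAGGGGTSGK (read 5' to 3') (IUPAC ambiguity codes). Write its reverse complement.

5'-MCSACCCCTTCWGTCADTGRGCRRBGCTGAVYGDWT-3'

Standard pairs A↔T, G↔C; ambiguity codes pair R↔Y, K↔M, W↔W, S↔S, B↔V, H↔D. Complement (TWDGYVAGTCGBRRCGRGTDACTGWCTTCCCCASCM), then reverse for 5'→3'.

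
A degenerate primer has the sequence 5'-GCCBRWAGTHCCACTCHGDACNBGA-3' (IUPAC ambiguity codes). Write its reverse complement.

Standard pairs A↔T, G↔C; ambiguity codes pair R↔Y, W↔W, B↔V, D↔H, N↔N. Complement (CGGVYWTCADGGTGAGDCHTGNVCT), then reverse for 5'→3'.

5'-TCVNGTHCDGAGTGGDACTWYVGGC-3'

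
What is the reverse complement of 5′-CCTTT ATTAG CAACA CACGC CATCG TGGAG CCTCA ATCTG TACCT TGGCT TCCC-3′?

Reading the sequence 3'→5' and pairing each base (A↔T, G↔C) gives the reverse complement directly.

5'-GGGAAGCCAAGGTACAGATTGAGGCTCCACGATGGCGTGTGTTGCTAATAAAGG-3'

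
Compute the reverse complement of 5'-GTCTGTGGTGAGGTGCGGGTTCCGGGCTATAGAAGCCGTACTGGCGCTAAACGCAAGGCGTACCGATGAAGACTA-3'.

Reading the sequence 3'→5' and pairing each base (A↔T, G↔C) gives the reverse complement directly.

5'-TAGTCTTCATCGGTACGCCTTGCGTTTAGCGCCAGTACGGCTTCTATAGCCCGGAACCCGCACCTCACCACAGAC-3'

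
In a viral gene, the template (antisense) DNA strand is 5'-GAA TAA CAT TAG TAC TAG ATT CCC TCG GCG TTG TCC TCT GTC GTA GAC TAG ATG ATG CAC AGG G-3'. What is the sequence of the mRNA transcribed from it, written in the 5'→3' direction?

5'-CCCUGUGCAUCAUCUAGUCUACGACAGAGGACAACGCCGAGGGAAUCUAGUACUAAUGUUAUUC-3'

The mRNA has the sequence of the coding strand (reverse complement of the template) with T→U. Reverse complement of GAATAACATTAGTACTAGATTCCCTCGGCGTTGTCCTCTGTCGTAGACTAGATGATGCACAGGG is CCCTGTGCATCATCTAGTCTACGACAGAGGACAACGCCGAGGGAATCTAGTACTAATGTTATTC; then T→U.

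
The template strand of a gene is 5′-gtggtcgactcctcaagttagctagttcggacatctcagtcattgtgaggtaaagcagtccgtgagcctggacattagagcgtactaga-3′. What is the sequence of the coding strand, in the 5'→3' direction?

5′-TCTAGTACGCTCTAATGTCCAGGCTCACGGACTGCTTTACCTCACAATGACTGAGATGTCCGAACTAGCTAACTTGAGGAGTCGACCAC-3′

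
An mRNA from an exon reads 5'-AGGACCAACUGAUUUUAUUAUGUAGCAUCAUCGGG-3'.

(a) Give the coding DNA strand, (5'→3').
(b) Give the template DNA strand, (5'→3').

(a) 5'-AGGACCAACTGATTTTATTATGTAGCATCATCGGG-3'
(b) 5'-CCCGATGATGCTACATAATAAAATCAGTTGGTCCT-3'

(a) The coding strand matches the mRNA with U→T.
(b) The template strand is the reverse complement of the coding strand.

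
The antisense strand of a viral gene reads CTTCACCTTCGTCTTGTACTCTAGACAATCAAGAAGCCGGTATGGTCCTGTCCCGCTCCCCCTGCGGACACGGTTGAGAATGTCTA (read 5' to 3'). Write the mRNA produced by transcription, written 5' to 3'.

5′-UAGACAUUCUCAACCGUGUCCGCAGGGGGAGCGGGACAGGACCAUACCGGCUUCUUGAUUGUCUAGAGUACAAGACGAAGGUGAAG-3′

RNA polymerase reads the template 3'→5' and synthesizes mRNA 5'→3' by base-pairing (A→U, T→A, G↔C). The complement of the template is GAAGTGGAAGCAGAACATGAGATCTGTTAGTTCTTCGGCCATACCAGGACAGGGCGAGGGGGACGCCTGTGCCAACTCTTACAGAT; antiparallel, so 5'→3' the coding strand is TAGACATTCTCAACCGTGTCCGCAGGGGGAGCGGGACAGGACCATACCGGCTTCTTGATTGTCTAGAGTACAAGACGAAGGTGAAG. Replace T with U for the mRNA.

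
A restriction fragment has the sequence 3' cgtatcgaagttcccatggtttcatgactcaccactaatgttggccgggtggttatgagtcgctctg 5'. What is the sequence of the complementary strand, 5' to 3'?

The strand is given 3'→5', so its complement runs 5'→3' in the same left-to-right order: pair each base A↔T, G↔C.

5'-GCATAGCTTCAAGGGTACCAAAGTACTGAGTGGTGATTACAACCGGCCCACCAATACTCAGCGAGAC-3'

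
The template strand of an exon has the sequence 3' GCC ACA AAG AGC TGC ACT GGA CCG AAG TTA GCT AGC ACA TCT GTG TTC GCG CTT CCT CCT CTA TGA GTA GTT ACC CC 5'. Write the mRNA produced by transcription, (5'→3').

Reading the template 3'→5' as shown, RNA polymerase pairs each base (A→U, T→A, G↔C) to build mRNA 5'→3' directly.

5'-CGGUGUUUCUCGACGUGACCUGGCUUCAAUCGAUCGUGUAGACACAAGCGCGAAGGAGGAGAUACUCAUCAAUGGGG-3'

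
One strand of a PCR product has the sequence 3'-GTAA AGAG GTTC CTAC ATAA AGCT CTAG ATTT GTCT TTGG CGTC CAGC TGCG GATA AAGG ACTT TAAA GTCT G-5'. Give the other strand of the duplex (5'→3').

5'-CATTTCTCCAAGGATGTATTTCGAGATCTAAACAGAAACCGCAGGTCGACGCCTATTTCCTGAAATTTCAGAC-3'

The strand is given 3'→5', so its complement runs 5'→3' in the same left-to-right order: pair each base A↔T, G↔C.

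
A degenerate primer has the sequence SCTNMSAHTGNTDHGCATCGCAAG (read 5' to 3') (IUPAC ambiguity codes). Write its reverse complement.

5'-CTTGCGATGCDHANCADTSKNAGS-3'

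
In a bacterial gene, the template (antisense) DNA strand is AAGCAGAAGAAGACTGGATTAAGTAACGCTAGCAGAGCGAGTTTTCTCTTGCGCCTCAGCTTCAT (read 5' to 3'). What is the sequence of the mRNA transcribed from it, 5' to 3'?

5'-AUGAAGCUGAGGCGCAAGAGAAAACUCGCUCUGCUAGCGUUACUUAAUCCAGUCUUCUUCUGCUU-3'

RNA polymerase reads the template 3'→5' and synthesizes mRNA 5'→3' by base-pairing (A→U, T→A, G↔C). The complement of the template is TTCGTCTTCTTCTGACCTAATTCATTGCGATCGTCTCGCTCAAAAGAGAACGCGGAGTCGAAGTA; antiparallel, so 5'→3' the coding strand is ATGAAGCTGAGGCGCAAGAGAAAACTCGCTCTGCTAGCGTTACTTAATCCAGTCTTCTTCTGCTT. Replace T with U for the mRNA.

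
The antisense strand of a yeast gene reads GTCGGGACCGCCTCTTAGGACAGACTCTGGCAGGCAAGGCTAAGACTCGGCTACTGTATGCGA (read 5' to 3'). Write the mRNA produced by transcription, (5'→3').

RNA polymerase reads the template 3'→5' and synthesizes mRNA 5'→3' by base-pairing (A→U, T→A, G↔C). The complement of the template is CAGCCCTGGCGGAGAATCCTGTCTGAGACCGTCCGTTCCGATTCTGAGCCGATGACATACGCT; antiparallel, so 5'→3' the coding strand is TCGCATACAGTAGCCGAGTCTTAGCCTTGCCTGCCAGAGTCTGTCCTAAGAGGCGGTCCCGAC. Replace T with U for the mRNA.

5'-UCGCAUACAGUAGCCGAGUCUUAGCCUUGCCUGCCAGAGUCUGUCCUAAGAGGCGGUCCCGAC-3'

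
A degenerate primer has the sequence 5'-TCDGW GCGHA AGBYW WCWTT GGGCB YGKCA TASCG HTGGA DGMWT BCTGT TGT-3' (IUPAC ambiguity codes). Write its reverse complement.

Standard pairs A↔T, G↔C; ambiguity codes pair Y↔R, M↔K, W↔W, S↔S, B↔V, D↔H. Complement (AGHCWCGCDTTCVRWWGWAACCCGVRCMGTATSGCDACCTHCKWAVGACAACA), then reverse for 5'→3'.

5'-ACAACAGVAWKCHTCCADCGSTATGMCRVGCCCAAWGWWRVCTTDCGCWCHGA-3'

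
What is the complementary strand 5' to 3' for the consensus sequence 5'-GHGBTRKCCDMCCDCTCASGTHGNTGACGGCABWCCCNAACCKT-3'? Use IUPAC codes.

5′-AMGGTTNGGGWVTGCCGTCANCDACSTGAGHGGKHGGMYAVCDC-3′

Standard pairs A↔T, G↔C; ambiguity codes pair R↔Y, M↔K, W↔W, S↔S, B↔V, D↔H, N↔N. Complement (CDCVAYMGGHKGGHGAGTSCADCNACTGCCGTVWGGGNTTGGMA), then reverse for 5'→3'.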